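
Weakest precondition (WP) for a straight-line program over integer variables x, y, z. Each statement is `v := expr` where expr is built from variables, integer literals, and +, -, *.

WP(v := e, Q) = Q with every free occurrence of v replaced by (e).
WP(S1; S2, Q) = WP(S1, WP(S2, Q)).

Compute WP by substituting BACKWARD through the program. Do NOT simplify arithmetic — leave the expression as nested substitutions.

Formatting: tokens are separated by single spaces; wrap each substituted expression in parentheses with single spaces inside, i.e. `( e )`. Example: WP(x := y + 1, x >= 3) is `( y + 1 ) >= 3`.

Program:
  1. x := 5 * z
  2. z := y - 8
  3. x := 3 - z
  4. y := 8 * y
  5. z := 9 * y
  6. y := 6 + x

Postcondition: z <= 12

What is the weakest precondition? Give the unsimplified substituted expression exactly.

post: z <= 12
stmt 6: y := 6 + x  -- replace 0 occurrence(s) of y with (6 + x)
  => z <= 12
stmt 5: z := 9 * y  -- replace 1 occurrence(s) of z with (9 * y)
  => ( 9 * y ) <= 12
stmt 4: y := 8 * y  -- replace 1 occurrence(s) of y with (8 * y)
  => ( 9 * ( 8 * y ) ) <= 12
stmt 3: x := 3 - z  -- replace 0 occurrence(s) of x with (3 - z)
  => ( 9 * ( 8 * y ) ) <= 12
stmt 2: z := y - 8  -- replace 0 occurrence(s) of z with (y - 8)
  => ( 9 * ( 8 * y ) ) <= 12
stmt 1: x := 5 * z  -- replace 0 occurrence(s) of x with (5 * z)
  => ( 9 * ( 8 * y ) ) <= 12

Answer: ( 9 * ( 8 * y ) ) <= 12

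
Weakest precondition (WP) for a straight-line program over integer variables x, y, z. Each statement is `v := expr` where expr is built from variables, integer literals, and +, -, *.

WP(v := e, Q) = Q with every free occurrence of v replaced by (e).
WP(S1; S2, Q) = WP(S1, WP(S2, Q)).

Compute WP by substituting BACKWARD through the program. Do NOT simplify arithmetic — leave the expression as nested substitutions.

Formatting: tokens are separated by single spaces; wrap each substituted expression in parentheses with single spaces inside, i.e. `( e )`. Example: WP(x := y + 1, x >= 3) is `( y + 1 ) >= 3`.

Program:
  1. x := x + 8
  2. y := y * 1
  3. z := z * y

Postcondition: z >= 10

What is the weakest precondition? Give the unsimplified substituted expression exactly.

post: z >= 10
stmt 3: z := z * y  -- replace 1 occurrence(s) of z with (z * y)
  => ( z * y ) >= 10
stmt 2: y := y * 1  -- replace 1 occurrence(s) of y with (y * 1)
  => ( z * ( y * 1 ) ) >= 10
stmt 1: x := x + 8  -- replace 0 occurrence(s) of x with (x + 8)
  => ( z * ( y * 1 ) ) >= 10

Answer: ( z * ( y * 1 ) ) >= 10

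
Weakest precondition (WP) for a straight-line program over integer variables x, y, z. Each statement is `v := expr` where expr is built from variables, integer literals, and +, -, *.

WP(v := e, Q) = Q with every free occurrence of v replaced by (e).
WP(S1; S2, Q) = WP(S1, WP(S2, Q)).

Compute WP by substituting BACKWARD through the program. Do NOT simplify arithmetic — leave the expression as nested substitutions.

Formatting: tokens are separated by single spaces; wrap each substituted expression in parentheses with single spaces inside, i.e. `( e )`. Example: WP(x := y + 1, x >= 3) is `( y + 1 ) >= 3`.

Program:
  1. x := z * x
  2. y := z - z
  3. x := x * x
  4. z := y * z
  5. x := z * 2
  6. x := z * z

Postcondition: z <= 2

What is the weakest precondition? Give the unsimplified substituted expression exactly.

post: z <= 2
stmt 6: x := z * z  -- replace 0 occurrence(s) of x with (z * z)
  => z <= 2
stmt 5: x := z * 2  -- replace 0 occurrence(s) of x with (z * 2)
  => z <= 2
stmt 4: z := y * z  -- replace 1 occurrence(s) of z with (y * z)
  => ( y * z ) <= 2
stmt 3: x := x * x  -- replace 0 occurrence(s) of x with (x * x)
  => ( y * z ) <= 2
stmt 2: y := z - z  -- replace 1 occurrence(s) of y with (z - z)
  => ( ( z - z ) * z ) <= 2
stmt 1: x := z * x  -- replace 0 occurrence(s) of x with (z * x)
  => ( ( z - z ) * z ) <= 2

Answer: ( ( z - z ) * z ) <= 2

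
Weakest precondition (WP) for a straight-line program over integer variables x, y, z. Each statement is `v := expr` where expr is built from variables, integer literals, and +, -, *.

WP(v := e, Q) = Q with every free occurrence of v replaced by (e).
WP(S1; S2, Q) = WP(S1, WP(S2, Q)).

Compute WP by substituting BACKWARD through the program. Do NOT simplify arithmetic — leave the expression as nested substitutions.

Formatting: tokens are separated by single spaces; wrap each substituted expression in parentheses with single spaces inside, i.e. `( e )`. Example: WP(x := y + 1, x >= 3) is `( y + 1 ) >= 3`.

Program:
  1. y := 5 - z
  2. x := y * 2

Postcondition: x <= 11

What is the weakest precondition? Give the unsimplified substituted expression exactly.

post: x <= 11
stmt 2: x := y * 2  -- replace 1 occurrence(s) of x with (y * 2)
  => ( y * 2 ) <= 11
stmt 1: y := 5 - z  -- replace 1 occurrence(s) of y with (5 - z)
  => ( ( 5 - z ) * 2 ) <= 11

Answer: ( ( 5 - z ) * 2 ) <= 11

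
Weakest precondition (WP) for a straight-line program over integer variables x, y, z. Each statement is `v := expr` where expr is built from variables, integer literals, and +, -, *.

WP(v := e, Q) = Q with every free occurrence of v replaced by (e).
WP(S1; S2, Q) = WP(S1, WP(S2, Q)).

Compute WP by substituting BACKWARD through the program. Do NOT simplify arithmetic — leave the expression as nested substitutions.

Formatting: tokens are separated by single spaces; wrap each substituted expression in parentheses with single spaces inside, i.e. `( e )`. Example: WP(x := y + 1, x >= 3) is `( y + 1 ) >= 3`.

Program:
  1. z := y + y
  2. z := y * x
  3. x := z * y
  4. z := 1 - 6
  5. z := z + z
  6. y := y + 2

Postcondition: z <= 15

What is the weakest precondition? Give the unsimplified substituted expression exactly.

post: z <= 15
stmt 6: y := y + 2  -- replace 0 occurrence(s) of y with (y + 2)
  => z <= 15
stmt 5: z := z + z  -- replace 1 occurrence(s) of z with (z + z)
  => ( z + z ) <= 15
stmt 4: z := 1 - 6  -- replace 2 occurrence(s) of z with (1 - 6)
  => ( ( 1 - 6 ) + ( 1 - 6 ) ) <= 15
stmt 3: x := z * y  -- replace 0 occurrence(s) of x with (z * y)
  => ( ( 1 - 6 ) + ( 1 - 6 ) ) <= 15
stmt 2: z := y * x  -- replace 0 occurrence(s) of z with (y * x)
  => ( ( 1 - 6 ) + ( 1 - 6 ) ) <= 15
stmt 1: z := y + y  -- replace 0 occurrence(s) of z with (y + y)
  => ( ( 1 - 6 ) + ( 1 - 6 ) ) <= 15

Answer: ( ( 1 - 6 ) + ( 1 - 6 ) ) <= 15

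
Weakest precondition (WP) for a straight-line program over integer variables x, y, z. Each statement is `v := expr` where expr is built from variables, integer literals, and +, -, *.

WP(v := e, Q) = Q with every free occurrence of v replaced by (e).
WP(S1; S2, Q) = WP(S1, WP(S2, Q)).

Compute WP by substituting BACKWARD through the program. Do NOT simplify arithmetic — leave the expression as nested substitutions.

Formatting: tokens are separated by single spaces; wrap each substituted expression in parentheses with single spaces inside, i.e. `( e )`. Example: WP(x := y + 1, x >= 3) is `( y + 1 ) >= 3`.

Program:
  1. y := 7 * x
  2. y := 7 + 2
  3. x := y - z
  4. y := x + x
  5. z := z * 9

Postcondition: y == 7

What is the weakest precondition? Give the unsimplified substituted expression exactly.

post: y == 7
stmt 5: z := z * 9  -- replace 0 occurrence(s) of z with (z * 9)
  => y == 7
stmt 4: y := x + x  -- replace 1 occurrence(s) of y with (x + x)
  => ( x + x ) == 7
stmt 3: x := y - z  -- replace 2 occurrence(s) of x with (y - z)
  => ( ( y - z ) + ( y - z ) ) == 7
stmt 2: y := 7 + 2  -- replace 2 occurrence(s) of y with (7 + 2)
  => ( ( ( 7 + 2 ) - z ) + ( ( 7 + 2 ) - z ) ) == 7
stmt 1: y := 7 * x  -- replace 0 occurrence(s) of y with (7 * x)
  => ( ( ( 7 + 2 ) - z ) + ( ( 7 + 2 ) - z ) ) == 7

Answer: ( ( ( 7 + 2 ) - z ) + ( ( 7 + 2 ) - z ) ) == 7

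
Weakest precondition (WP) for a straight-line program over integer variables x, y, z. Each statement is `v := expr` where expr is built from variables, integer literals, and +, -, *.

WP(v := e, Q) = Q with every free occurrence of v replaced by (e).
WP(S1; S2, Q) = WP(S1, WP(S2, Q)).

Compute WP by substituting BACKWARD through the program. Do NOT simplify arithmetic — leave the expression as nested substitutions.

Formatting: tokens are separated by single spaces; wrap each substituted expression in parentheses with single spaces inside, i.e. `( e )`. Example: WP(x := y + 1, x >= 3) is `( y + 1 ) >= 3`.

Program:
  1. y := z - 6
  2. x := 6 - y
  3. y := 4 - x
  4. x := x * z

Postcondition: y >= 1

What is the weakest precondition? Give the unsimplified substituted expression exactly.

Answer: ( 4 - ( 6 - ( z - 6 ) ) ) >= 1

Derivation:
post: y >= 1
stmt 4: x := x * z  -- replace 0 occurrence(s) of x with (x * z)
  => y >= 1
stmt 3: y := 4 - x  -- replace 1 occurrence(s) of y with (4 - x)
  => ( 4 - x ) >= 1
stmt 2: x := 6 - y  -- replace 1 occurrence(s) of x with (6 - y)
  => ( 4 - ( 6 - y ) ) >= 1
stmt 1: y := z - 6  -- replace 1 occurrence(s) of y with (z - 6)
  => ( 4 - ( 6 - ( z - 6 ) ) ) >= 1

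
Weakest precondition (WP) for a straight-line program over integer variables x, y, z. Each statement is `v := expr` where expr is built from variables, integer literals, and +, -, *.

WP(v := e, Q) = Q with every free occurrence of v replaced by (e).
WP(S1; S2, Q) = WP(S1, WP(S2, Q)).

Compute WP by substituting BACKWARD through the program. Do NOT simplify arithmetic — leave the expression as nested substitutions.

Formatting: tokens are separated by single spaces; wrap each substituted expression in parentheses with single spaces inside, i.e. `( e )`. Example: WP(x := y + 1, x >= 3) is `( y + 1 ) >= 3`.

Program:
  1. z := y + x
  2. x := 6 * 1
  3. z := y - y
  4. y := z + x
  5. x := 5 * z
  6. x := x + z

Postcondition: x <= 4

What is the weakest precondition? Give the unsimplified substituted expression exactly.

post: x <= 4
stmt 6: x := x + z  -- replace 1 occurrence(s) of x with (x + z)
  => ( x + z ) <= 4
stmt 5: x := 5 * z  -- replace 1 occurrence(s) of x with (5 * z)
  => ( ( 5 * z ) + z ) <= 4
stmt 4: y := z + x  -- replace 0 occurrence(s) of y with (z + x)
  => ( ( 5 * z ) + z ) <= 4
stmt 3: z := y - y  -- replace 2 occurrence(s) of z with (y - y)
  => ( ( 5 * ( y - y ) ) + ( y - y ) ) <= 4
stmt 2: x := 6 * 1  -- replace 0 occurrence(s) of x with (6 * 1)
  => ( ( 5 * ( y - y ) ) + ( y - y ) ) <= 4
stmt 1: z := y + x  -- replace 0 occurrence(s) of z with (y + x)
  => ( ( 5 * ( y - y ) ) + ( y - y ) ) <= 4

Answer: ( ( 5 * ( y - y ) ) + ( y - y ) ) <= 4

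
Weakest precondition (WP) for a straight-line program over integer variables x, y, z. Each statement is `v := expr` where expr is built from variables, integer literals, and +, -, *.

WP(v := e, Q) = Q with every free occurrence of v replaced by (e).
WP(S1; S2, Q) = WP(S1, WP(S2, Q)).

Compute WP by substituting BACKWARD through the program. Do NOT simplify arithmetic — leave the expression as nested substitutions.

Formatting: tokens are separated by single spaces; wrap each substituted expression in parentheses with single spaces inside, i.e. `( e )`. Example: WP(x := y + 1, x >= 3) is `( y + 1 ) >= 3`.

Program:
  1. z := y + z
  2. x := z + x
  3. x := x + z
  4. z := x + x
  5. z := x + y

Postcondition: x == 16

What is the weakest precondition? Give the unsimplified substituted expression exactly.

Answer: ( ( ( y + z ) + x ) + ( y + z ) ) == 16

Derivation:
post: x == 16
stmt 5: z := x + y  -- replace 0 occurrence(s) of z with (x + y)
  => x == 16
stmt 4: z := x + x  -- replace 0 occurrence(s) of z with (x + x)
  => x == 16
stmt 3: x := x + z  -- replace 1 occurrence(s) of x with (x + z)
  => ( x + z ) == 16
stmt 2: x := z + x  -- replace 1 occurrence(s) of x with (z + x)
  => ( ( z + x ) + z ) == 16
stmt 1: z := y + z  -- replace 2 occurrence(s) of z with (y + z)
  => ( ( ( y + z ) + x ) + ( y + z ) ) == 16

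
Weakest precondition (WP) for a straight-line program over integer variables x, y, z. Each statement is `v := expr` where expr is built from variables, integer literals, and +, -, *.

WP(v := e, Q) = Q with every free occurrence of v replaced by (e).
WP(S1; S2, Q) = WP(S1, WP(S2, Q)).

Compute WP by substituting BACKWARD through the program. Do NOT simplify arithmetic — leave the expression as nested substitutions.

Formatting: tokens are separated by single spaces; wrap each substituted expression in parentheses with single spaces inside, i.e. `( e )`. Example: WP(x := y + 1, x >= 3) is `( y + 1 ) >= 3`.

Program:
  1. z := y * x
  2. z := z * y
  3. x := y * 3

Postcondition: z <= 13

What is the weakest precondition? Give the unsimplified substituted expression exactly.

Answer: ( ( y * x ) * y ) <= 13

Derivation:
post: z <= 13
stmt 3: x := y * 3  -- replace 0 occurrence(s) of x with (y * 3)
  => z <= 13
stmt 2: z := z * y  -- replace 1 occurrence(s) of z with (z * y)
  => ( z * y ) <= 13
stmt 1: z := y * x  -- replace 1 occurrence(s) of z with (y * x)
  => ( ( y * x ) * y ) <= 13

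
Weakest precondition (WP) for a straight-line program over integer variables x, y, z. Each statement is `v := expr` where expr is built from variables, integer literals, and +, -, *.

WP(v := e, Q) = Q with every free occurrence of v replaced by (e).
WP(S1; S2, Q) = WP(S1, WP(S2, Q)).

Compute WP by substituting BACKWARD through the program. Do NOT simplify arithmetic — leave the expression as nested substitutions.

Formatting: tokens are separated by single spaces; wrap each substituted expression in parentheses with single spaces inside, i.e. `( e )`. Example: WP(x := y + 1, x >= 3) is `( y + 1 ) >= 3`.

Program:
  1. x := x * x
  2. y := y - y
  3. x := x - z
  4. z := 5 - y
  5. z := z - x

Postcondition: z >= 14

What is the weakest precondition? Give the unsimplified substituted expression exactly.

Answer: ( ( 5 - ( y - y ) ) - ( ( x * x ) - z ) ) >= 14

Derivation:
post: z >= 14
stmt 5: z := z - x  -- replace 1 occurrence(s) of z with (z - x)
  => ( z - x ) >= 14
stmt 4: z := 5 - y  -- replace 1 occurrence(s) of z with (5 - y)
  => ( ( 5 - y ) - x ) >= 14
stmt 3: x := x - z  -- replace 1 occurrence(s) of x with (x - z)
  => ( ( 5 - y ) - ( x - z ) ) >= 14
stmt 2: y := y - y  -- replace 1 occurrence(s) of y with (y - y)
  => ( ( 5 - ( y - y ) ) - ( x - z ) ) >= 14
stmt 1: x := x * x  -- replace 1 occurrence(s) of x with (x * x)
  => ( ( 5 - ( y - y ) ) - ( ( x * x ) - z ) ) >= 14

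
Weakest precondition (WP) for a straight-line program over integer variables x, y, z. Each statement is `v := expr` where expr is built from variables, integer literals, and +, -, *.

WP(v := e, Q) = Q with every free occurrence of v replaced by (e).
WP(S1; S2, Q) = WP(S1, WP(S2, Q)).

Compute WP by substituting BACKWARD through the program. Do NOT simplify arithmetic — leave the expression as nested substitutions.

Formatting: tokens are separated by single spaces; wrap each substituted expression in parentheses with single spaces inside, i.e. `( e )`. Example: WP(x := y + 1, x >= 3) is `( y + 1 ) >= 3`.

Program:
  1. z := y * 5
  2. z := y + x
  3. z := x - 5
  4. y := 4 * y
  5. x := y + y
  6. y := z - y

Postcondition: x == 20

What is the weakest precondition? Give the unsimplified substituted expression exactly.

post: x == 20
stmt 6: y := z - y  -- replace 0 occurrence(s) of y with (z - y)
  => x == 20
stmt 5: x := y + y  -- replace 1 occurrence(s) of x with (y + y)
  => ( y + y ) == 20
stmt 4: y := 4 * y  -- replace 2 occurrence(s) of y with (4 * y)
  => ( ( 4 * y ) + ( 4 * y ) ) == 20
stmt 3: z := x - 5  -- replace 0 occurrence(s) of z with (x - 5)
  => ( ( 4 * y ) + ( 4 * y ) ) == 20
stmt 2: z := y + x  -- replace 0 occurrence(s) of z with (y + x)
  => ( ( 4 * y ) + ( 4 * y ) ) == 20
stmt 1: z := y * 5  -- replace 0 occurrence(s) of z with (y * 5)
  => ( ( 4 * y ) + ( 4 * y ) ) == 20

Answer: ( ( 4 * y ) + ( 4 * y ) ) == 20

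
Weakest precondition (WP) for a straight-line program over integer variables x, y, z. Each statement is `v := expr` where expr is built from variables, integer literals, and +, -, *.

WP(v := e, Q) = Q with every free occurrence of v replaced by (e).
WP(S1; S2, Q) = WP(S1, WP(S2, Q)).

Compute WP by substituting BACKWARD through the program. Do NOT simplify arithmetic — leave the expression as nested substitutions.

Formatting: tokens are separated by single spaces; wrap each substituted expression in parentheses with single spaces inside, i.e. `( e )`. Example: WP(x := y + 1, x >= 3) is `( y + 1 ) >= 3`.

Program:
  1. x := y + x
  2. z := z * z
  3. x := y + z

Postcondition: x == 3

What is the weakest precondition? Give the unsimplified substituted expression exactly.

post: x == 3
stmt 3: x := y + z  -- replace 1 occurrence(s) of x with (y + z)
  => ( y + z ) == 3
stmt 2: z := z * z  -- replace 1 occurrence(s) of z with (z * z)
  => ( y + ( z * z ) ) == 3
stmt 1: x := y + x  -- replace 0 occurrence(s) of x with (y + x)
  => ( y + ( z * z ) ) == 3

Answer: ( y + ( z * z ) ) == 3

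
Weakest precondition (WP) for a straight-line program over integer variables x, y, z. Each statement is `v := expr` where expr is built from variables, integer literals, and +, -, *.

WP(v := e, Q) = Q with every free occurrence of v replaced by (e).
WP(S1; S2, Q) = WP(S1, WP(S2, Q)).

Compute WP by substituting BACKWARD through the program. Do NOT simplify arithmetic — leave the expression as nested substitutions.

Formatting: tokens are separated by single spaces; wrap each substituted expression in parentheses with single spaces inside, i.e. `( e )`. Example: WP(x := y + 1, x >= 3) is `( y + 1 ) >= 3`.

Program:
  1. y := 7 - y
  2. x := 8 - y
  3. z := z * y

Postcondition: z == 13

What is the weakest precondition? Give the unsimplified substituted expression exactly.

Answer: ( z * ( 7 - y ) ) == 13

Derivation:
post: z == 13
stmt 3: z := z * y  -- replace 1 occurrence(s) of z with (z * y)
  => ( z * y ) == 13
stmt 2: x := 8 - y  -- replace 0 occurrence(s) of x with (8 - y)
  => ( z * y ) == 13
stmt 1: y := 7 - y  -- replace 1 occurrence(s) of y with (7 - y)
  => ( z * ( 7 - y ) ) == 13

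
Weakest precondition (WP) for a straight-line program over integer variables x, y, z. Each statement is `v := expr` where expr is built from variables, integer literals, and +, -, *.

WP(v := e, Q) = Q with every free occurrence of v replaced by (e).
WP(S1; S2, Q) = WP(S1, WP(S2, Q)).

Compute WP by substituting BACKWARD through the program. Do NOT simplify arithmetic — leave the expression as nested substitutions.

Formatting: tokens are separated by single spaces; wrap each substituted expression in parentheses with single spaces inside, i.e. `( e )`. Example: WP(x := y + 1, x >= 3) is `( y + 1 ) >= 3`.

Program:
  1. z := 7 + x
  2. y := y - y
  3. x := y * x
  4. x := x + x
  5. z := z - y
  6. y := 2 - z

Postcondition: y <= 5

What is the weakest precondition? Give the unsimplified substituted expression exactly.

post: y <= 5
stmt 6: y := 2 - z  -- replace 1 occurrence(s) of y with (2 - z)
  => ( 2 - z ) <= 5
stmt 5: z := z - y  -- replace 1 occurrence(s) of z with (z - y)
  => ( 2 - ( z - y ) ) <= 5
stmt 4: x := x + x  -- replace 0 occurrence(s) of x with (x + x)
  => ( 2 - ( z - y ) ) <= 5
stmt 3: x := y * x  -- replace 0 occurrence(s) of x with (y * x)
  => ( 2 - ( z - y ) ) <= 5
stmt 2: y := y - y  -- replace 1 occurrence(s) of y with (y - y)
  => ( 2 - ( z - ( y - y ) ) ) <= 5
stmt 1: z := 7 + x  -- replace 1 occurrence(s) of z with (7 + x)
  => ( 2 - ( ( 7 + x ) - ( y - y ) ) ) <= 5

Answer: ( 2 - ( ( 7 + x ) - ( y - y ) ) ) <= 5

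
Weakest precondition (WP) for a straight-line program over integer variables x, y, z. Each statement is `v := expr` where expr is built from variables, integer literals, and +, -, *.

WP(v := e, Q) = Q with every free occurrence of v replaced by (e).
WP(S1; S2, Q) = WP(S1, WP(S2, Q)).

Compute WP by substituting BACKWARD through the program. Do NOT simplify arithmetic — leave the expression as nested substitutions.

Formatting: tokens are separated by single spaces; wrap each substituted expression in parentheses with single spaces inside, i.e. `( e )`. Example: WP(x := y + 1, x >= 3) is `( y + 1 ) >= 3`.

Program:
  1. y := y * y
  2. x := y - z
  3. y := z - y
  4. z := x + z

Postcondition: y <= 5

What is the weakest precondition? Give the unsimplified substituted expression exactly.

post: y <= 5
stmt 4: z := x + z  -- replace 0 occurrence(s) of z with (x + z)
  => y <= 5
stmt 3: y := z - y  -- replace 1 occurrence(s) of y with (z - y)
  => ( z - y ) <= 5
stmt 2: x := y - z  -- replace 0 occurrence(s) of x with (y - z)
  => ( z - y ) <= 5
stmt 1: y := y * y  -- replace 1 occurrence(s) of y with (y * y)
  => ( z - ( y * y ) ) <= 5

Answer: ( z - ( y * y ) ) <= 5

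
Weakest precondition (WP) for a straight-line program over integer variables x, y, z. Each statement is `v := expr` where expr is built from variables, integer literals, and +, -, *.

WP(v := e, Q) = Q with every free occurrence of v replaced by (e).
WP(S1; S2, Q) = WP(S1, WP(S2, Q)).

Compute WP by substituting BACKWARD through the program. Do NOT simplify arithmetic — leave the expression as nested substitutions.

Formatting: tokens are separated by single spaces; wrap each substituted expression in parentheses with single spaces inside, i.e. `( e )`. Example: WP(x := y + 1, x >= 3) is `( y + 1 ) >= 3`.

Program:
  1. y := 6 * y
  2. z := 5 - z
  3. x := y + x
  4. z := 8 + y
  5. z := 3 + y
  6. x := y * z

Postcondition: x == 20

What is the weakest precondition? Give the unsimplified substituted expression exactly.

Answer: ( ( 6 * y ) * ( 3 + ( 6 * y ) ) ) == 20

Derivation:
post: x == 20
stmt 6: x := y * z  -- replace 1 occurrence(s) of x with (y * z)
  => ( y * z ) == 20
stmt 5: z := 3 + y  -- replace 1 occurrence(s) of z with (3 + y)
  => ( y * ( 3 + y ) ) == 20
stmt 4: z := 8 + y  -- replace 0 occurrence(s) of z with (8 + y)
  => ( y * ( 3 + y ) ) == 20
stmt 3: x := y + x  -- replace 0 occurrence(s) of x with (y + x)
  => ( y * ( 3 + y ) ) == 20
stmt 2: z := 5 - z  -- replace 0 occurrence(s) of z with (5 - z)
  => ( y * ( 3 + y ) ) == 20
stmt 1: y := 6 * y  -- replace 2 occurrence(s) of y with (6 * y)
  => ( ( 6 * y ) * ( 3 + ( 6 * y ) ) ) == 20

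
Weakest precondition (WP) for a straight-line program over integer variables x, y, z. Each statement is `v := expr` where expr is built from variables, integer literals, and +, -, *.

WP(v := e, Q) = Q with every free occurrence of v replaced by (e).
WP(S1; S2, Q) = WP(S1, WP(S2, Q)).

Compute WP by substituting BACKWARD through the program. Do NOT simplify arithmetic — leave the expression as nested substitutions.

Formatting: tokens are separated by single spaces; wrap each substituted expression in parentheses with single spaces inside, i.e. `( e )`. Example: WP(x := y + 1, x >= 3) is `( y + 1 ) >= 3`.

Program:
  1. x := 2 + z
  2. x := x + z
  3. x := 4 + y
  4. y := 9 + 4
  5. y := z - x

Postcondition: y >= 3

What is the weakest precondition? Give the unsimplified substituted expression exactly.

Answer: ( z - ( 4 + y ) ) >= 3

Derivation:
post: y >= 3
stmt 5: y := z - x  -- replace 1 occurrence(s) of y with (z - x)
  => ( z - x ) >= 3
stmt 4: y := 9 + 4  -- replace 0 occurrence(s) of y with (9 + 4)
  => ( z - x ) >= 3
stmt 3: x := 4 + y  -- replace 1 occurrence(s) of x with (4 + y)
  => ( z - ( 4 + y ) ) >= 3
stmt 2: x := x + z  -- replace 0 occurrence(s) of x with (x + z)
  => ( z - ( 4 + y ) ) >= 3
stmt 1: x := 2 + z  -- replace 0 occurrence(s) of x with (2 + z)
  => ( z - ( 4 + y ) ) >= 3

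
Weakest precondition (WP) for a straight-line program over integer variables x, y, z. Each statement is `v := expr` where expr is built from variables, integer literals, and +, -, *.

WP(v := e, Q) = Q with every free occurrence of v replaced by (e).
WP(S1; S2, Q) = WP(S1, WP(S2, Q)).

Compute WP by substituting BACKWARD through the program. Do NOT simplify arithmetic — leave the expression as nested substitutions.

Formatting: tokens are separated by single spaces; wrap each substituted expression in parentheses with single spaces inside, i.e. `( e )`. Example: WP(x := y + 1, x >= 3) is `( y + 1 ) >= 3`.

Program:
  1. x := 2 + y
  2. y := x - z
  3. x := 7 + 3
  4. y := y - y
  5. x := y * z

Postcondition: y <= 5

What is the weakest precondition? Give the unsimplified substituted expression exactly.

Answer: ( ( ( 2 + y ) - z ) - ( ( 2 + y ) - z ) ) <= 5

Derivation:
post: y <= 5
stmt 5: x := y * z  -- replace 0 occurrence(s) of x with (y * z)
  => y <= 5
stmt 4: y := y - y  -- replace 1 occurrence(s) of y with (y - y)
  => ( y - y ) <= 5
stmt 3: x := 7 + 3  -- replace 0 occurrence(s) of x with (7 + 3)
  => ( y - y ) <= 5
stmt 2: y := x - z  -- replace 2 occurrence(s) of y with (x - z)
  => ( ( x - z ) - ( x - z ) ) <= 5
stmt 1: x := 2 + y  -- replace 2 occurrence(s) of x with (2 + y)
  => ( ( ( 2 + y ) - z ) - ( ( 2 + y ) - z ) ) <= 5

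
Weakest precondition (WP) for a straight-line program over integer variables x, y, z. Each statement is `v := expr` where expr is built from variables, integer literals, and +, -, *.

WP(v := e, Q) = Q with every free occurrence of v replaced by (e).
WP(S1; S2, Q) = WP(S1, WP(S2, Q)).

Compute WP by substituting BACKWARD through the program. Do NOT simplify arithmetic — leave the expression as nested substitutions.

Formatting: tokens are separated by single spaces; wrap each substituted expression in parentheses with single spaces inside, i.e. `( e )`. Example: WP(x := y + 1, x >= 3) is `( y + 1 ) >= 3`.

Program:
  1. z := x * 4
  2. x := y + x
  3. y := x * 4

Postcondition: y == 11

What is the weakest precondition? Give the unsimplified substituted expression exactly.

post: y == 11
stmt 3: y := x * 4  -- replace 1 occurrence(s) of y with (x * 4)
  => ( x * 4 ) == 11
stmt 2: x := y + x  -- replace 1 occurrence(s) of x with (y + x)
  => ( ( y + x ) * 4 ) == 11
stmt 1: z := x * 4  -- replace 0 occurrence(s) of z with (x * 4)
  => ( ( y + x ) * 4 ) == 11

Answer: ( ( y + x ) * 4 ) == 11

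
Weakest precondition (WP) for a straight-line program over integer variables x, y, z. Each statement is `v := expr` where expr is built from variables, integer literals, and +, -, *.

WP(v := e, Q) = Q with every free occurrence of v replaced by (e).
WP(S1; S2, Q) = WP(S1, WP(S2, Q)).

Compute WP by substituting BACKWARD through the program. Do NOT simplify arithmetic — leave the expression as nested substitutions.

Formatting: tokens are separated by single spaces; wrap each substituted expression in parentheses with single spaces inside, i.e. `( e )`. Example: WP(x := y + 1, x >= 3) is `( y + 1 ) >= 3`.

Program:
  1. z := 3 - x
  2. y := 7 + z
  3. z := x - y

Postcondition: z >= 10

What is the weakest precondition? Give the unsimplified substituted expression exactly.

post: z >= 10
stmt 3: z := x - y  -- replace 1 occurrence(s) of z with (x - y)
  => ( x - y ) >= 10
stmt 2: y := 7 + z  -- replace 1 occurrence(s) of y with (7 + z)
  => ( x - ( 7 + z ) ) >= 10
stmt 1: z := 3 - x  -- replace 1 occurrence(s) of z with (3 - x)
  => ( x - ( 7 + ( 3 - x ) ) ) >= 10

Answer: ( x - ( 7 + ( 3 - x ) ) ) >= 10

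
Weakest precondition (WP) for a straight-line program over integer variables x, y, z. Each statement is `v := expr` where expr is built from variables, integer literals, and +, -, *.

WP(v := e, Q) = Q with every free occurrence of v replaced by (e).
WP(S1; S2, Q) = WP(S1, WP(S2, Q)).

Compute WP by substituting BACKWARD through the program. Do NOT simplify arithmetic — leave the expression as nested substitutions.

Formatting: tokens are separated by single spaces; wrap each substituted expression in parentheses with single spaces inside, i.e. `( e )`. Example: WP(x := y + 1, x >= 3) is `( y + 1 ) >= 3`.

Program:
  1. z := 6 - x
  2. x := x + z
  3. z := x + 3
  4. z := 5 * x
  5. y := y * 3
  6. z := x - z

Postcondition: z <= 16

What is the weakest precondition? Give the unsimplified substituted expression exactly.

post: z <= 16
stmt 6: z := x - z  -- replace 1 occurrence(s) of z with (x - z)
  => ( x - z ) <= 16
stmt 5: y := y * 3  -- replace 0 occurrence(s) of y with (y * 3)
  => ( x - z ) <= 16
stmt 4: z := 5 * x  -- replace 1 occurrence(s) of z with (5 * x)
  => ( x - ( 5 * x ) ) <= 16
stmt 3: z := x + 3  -- replace 0 occurrence(s) of z with (x + 3)
  => ( x - ( 5 * x ) ) <= 16
stmt 2: x := x + z  -- replace 2 occurrence(s) of x with (x + z)
  => ( ( x + z ) - ( 5 * ( x + z ) ) ) <= 16
stmt 1: z := 6 - x  -- replace 2 occurrence(s) of z with (6 - x)
  => ( ( x + ( 6 - x ) ) - ( 5 * ( x + ( 6 - x ) ) ) ) <= 16

Answer: ( ( x + ( 6 - x ) ) - ( 5 * ( x + ( 6 - x ) ) ) ) <= 16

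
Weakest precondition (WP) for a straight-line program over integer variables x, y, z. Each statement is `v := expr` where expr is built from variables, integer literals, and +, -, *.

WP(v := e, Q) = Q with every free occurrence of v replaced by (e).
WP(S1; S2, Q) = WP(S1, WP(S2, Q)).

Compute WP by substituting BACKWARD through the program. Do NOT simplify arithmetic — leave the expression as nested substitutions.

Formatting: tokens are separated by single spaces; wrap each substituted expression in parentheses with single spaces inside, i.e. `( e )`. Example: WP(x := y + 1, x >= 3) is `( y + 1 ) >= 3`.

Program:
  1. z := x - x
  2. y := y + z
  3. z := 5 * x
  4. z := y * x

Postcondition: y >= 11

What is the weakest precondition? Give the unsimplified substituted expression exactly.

Answer: ( y + ( x - x ) ) >= 11

Derivation:
post: y >= 11
stmt 4: z := y * x  -- replace 0 occurrence(s) of z with (y * x)
  => y >= 11
stmt 3: z := 5 * x  -- replace 0 occurrence(s) of z with (5 * x)
  => y >= 11
stmt 2: y := y + z  -- replace 1 occurrence(s) of y with (y + z)
  => ( y + z ) >= 11
stmt 1: z := x - x  -- replace 1 occurrence(s) of z with (x - x)
  => ( y + ( x - x ) ) >= 11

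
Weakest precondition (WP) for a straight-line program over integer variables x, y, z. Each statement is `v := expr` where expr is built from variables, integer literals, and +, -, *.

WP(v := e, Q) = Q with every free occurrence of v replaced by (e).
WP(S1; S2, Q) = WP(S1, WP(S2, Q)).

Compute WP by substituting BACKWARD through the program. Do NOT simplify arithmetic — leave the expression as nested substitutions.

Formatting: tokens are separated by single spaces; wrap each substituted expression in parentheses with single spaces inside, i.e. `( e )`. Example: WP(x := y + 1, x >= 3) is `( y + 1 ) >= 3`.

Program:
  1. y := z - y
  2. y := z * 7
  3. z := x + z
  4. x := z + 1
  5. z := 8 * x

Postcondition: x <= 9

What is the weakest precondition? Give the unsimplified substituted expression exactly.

Answer: ( ( x + z ) + 1 ) <= 9

Derivation:
post: x <= 9
stmt 5: z := 8 * x  -- replace 0 occurrence(s) of z with (8 * x)
  => x <= 9
stmt 4: x := z + 1  -- replace 1 occurrence(s) of x with (z + 1)
  => ( z + 1 ) <= 9
stmt 3: z := x + z  -- replace 1 occurrence(s) of z with (x + z)
  => ( ( x + z ) + 1 ) <= 9
stmt 2: y := z * 7  -- replace 0 occurrence(s) of y with (z * 7)
  => ( ( x + z ) + 1 ) <= 9
stmt 1: y := z - y  -- replace 0 occurrence(s) of y with (z - y)
  => ( ( x + z ) + 1 ) <= 9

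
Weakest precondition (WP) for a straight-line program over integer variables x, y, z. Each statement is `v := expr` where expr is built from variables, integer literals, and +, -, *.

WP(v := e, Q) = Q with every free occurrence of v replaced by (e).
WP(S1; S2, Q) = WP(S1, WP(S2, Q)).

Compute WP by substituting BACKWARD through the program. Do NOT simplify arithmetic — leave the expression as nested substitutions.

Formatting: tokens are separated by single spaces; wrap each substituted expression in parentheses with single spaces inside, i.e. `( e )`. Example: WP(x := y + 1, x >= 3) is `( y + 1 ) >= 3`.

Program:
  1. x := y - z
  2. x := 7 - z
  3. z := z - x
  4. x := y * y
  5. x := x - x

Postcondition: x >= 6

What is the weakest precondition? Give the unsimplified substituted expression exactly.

post: x >= 6
stmt 5: x := x - x  -- replace 1 occurrence(s) of x with (x - x)
  => ( x - x ) >= 6
stmt 4: x := y * y  -- replace 2 occurrence(s) of x with (y * y)
  => ( ( y * y ) - ( y * y ) ) >= 6
stmt 3: z := z - x  -- replace 0 occurrence(s) of z with (z - x)
  => ( ( y * y ) - ( y * y ) ) >= 6
stmt 2: x := 7 - z  -- replace 0 occurrence(s) of x with (7 - z)
  => ( ( y * y ) - ( y * y ) ) >= 6
stmt 1: x := y - z  -- replace 0 occurrence(s) of x with (y - z)
  => ( ( y * y ) - ( y * y ) ) >= 6

Answer: ( ( y * y ) - ( y * y ) ) >= 6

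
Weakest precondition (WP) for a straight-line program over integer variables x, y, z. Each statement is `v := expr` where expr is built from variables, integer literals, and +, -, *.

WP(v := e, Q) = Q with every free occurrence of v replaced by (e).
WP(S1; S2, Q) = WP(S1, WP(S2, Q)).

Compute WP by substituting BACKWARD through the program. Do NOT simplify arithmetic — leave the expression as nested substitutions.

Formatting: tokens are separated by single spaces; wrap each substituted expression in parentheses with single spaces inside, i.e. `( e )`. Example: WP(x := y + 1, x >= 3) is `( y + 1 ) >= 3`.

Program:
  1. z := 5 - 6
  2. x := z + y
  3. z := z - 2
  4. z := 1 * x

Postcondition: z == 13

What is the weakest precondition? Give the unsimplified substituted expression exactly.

Answer: ( 1 * ( ( 5 - 6 ) + y ) ) == 13

Derivation:
post: z == 13
stmt 4: z := 1 * x  -- replace 1 occurrence(s) of z with (1 * x)
  => ( 1 * x ) == 13
stmt 3: z := z - 2  -- replace 0 occurrence(s) of z with (z - 2)
  => ( 1 * x ) == 13
stmt 2: x := z + y  -- replace 1 occurrence(s) of x with (z + y)
  => ( 1 * ( z + y ) ) == 13
stmt 1: z := 5 - 6  -- replace 1 occurrence(s) of z with (5 - 6)
  => ( 1 * ( ( 5 - 6 ) + y ) ) == 13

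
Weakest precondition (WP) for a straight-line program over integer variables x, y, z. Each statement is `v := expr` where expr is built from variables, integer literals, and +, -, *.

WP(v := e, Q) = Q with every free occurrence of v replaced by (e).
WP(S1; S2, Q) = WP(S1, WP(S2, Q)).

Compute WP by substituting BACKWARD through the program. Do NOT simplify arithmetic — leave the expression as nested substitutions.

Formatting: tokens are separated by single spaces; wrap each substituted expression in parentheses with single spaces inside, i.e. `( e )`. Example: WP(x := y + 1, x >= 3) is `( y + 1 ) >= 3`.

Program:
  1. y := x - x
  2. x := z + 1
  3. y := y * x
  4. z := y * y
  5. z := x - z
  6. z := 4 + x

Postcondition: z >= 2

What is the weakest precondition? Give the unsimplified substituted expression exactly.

post: z >= 2
stmt 6: z := 4 + x  -- replace 1 occurrence(s) of z with (4 + x)
  => ( 4 + x ) >= 2
stmt 5: z := x - z  -- replace 0 occurrence(s) of z with (x - z)
  => ( 4 + x ) >= 2
stmt 4: z := y * y  -- replace 0 occurrence(s) of z with (y * y)
  => ( 4 + x ) >= 2
stmt 3: y := y * x  -- replace 0 occurrence(s) of y with (y * x)
  => ( 4 + x ) >= 2
stmt 2: x := z + 1  -- replace 1 occurrence(s) of x with (z + 1)
  => ( 4 + ( z + 1 ) ) >= 2
stmt 1: y := x - x  -- replace 0 occurrence(s) of y with (x - x)
  => ( 4 + ( z + 1 ) ) >= 2

Answer: ( 4 + ( z + 1 ) ) >= 2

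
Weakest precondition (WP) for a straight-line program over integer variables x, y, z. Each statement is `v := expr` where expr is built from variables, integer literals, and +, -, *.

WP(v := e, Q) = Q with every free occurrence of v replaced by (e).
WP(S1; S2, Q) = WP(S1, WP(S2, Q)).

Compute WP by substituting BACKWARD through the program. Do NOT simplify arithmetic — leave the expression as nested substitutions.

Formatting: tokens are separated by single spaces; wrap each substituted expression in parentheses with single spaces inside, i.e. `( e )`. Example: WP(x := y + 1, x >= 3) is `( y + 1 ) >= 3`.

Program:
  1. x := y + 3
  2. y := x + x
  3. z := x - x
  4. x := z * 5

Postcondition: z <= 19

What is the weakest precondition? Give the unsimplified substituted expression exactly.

post: z <= 19
stmt 4: x := z * 5  -- replace 0 occurrence(s) of x with (z * 5)
  => z <= 19
stmt 3: z := x - x  -- replace 1 occurrence(s) of z with (x - x)
  => ( x - x ) <= 19
stmt 2: y := x + x  -- replace 0 occurrence(s) of y with (x + x)
  => ( x - x ) <= 19
stmt 1: x := y + 3  -- replace 2 occurrence(s) of x with (y + 3)
  => ( ( y + 3 ) - ( y + 3 ) ) <= 19

Answer: ( ( y + 3 ) - ( y + 3 ) ) <= 19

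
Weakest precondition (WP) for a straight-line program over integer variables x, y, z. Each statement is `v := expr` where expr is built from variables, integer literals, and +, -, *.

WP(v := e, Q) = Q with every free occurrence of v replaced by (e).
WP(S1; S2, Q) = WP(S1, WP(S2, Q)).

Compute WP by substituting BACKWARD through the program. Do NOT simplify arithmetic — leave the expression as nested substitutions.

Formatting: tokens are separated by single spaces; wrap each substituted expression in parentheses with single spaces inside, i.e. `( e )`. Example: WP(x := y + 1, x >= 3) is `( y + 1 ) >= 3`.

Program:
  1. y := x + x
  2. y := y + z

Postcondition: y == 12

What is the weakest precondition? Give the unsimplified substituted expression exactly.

Answer: ( ( x + x ) + z ) == 12

Derivation:
post: y == 12
stmt 2: y := y + z  -- replace 1 occurrence(s) of y with (y + z)
  => ( y + z ) == 12
stmt 1: y := x + x  -- replace 1 occurrence(s) of y with (x + x)
  => ( ( x + x ) + z ) == 12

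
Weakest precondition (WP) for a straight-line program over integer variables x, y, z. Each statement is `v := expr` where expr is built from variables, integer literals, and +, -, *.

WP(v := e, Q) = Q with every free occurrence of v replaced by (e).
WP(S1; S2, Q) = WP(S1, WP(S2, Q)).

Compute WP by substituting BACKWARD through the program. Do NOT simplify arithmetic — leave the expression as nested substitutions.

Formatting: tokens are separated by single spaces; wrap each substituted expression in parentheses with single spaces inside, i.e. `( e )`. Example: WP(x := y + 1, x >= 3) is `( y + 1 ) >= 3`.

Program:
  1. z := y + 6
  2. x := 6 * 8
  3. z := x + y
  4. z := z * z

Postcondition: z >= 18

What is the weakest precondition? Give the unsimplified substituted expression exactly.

post: z >= 18
stmt 4: z := z * z  -- replace 1 occurrence(s) of z with (z * z)
  => ( z * z ) >= 18
stmt 3: z := x + y  -- replace 2 occurrence(s) of z with (x + y)
  => ( ( x + y ) * ( x + y ) ) >= 18
stmt 2: x := 6 * 8  -- replace 2 occurrence(s) of x with (6 * 8)
  => ( ( ( 6 * 8 ) + y ) * ( ( 6 * 8 ) + y ) ) >= 18
stmt 1: z := y + 6  -- replace 0 occurrence(s) of z with (y + 6)
  => ( ( ( 6 * 8 ) + y ) * ( ( 6 * 8 ) + y ) ) >= 18

Answer: ( ( ( 6 * 8 ) + y ) * ( ( 6 * 8 ) + y ) ) >= 18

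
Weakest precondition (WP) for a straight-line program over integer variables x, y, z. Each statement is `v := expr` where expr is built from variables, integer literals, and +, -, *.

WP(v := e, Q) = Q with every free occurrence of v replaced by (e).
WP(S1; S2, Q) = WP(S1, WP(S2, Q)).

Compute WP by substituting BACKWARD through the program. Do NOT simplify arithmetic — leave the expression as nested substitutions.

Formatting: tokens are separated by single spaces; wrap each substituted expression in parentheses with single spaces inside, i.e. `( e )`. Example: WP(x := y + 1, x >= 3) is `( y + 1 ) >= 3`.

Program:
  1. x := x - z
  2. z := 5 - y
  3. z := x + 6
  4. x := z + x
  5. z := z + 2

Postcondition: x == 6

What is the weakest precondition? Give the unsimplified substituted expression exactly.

Answer: ( ( ( x - z ) + 6 ) + ( x - z ) ) == 6

Derivation:
post: x == 6
stmt 5: z := z + 2  -- replace 0 occurrence(s) of z with (z + 2)
  => x == 6
stmt 4: x := z + x  -- replace 1 occurrence(s) of x with (z + x)
  => ( z + x ) == 6
stmt 3: z := x + 6  -- replace 1 occurrence(s) of z with (x + 6)
  => ( ( x + 6 ) + x ) == 6
stmt 2: z := 5 - y  -- replace 0 occurrence(s) of z with (5 - y)
  => ( ( x + 6 ) + x ) == 6
stmt 1: x := x - z  -- replace 2 occurrence(s) of x with (x - z)
  => ( ( ( x - z ) + 6 ) + ( x - z ) ) == 6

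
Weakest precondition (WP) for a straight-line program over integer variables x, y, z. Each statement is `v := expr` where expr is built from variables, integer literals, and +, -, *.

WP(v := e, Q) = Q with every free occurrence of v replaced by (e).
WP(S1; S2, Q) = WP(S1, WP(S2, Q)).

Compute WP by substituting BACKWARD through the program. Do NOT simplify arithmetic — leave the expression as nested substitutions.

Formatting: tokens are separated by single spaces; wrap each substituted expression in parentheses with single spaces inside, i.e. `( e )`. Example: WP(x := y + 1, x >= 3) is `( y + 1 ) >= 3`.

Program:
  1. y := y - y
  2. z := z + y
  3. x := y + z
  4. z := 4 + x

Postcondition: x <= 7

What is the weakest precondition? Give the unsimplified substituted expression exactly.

post: x <= 7
stmt 4: z := 4 + x  -- replace 0 occurrence(s) of z with (4 + x)
  => x <= 7
stmt 3: x := y + z  -- replace 1 occurrence(s) of x with (y + z)
  => ( y + z ) <= 7
stmt 2: z := z + y  -- replace 1 occurrence(s) of z with (z + y)
  => ( y + ( z + y ) ) <= 7
stmt 1: y := y - y  -- replace 2 occurrence(s) of y with (y - y)
  => ( ( y - y ) + ( z + ( y - y ) ) ) <= 7

Answer: ( ( y - y ) + ( z + ( y - y ) ) ) <= 7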